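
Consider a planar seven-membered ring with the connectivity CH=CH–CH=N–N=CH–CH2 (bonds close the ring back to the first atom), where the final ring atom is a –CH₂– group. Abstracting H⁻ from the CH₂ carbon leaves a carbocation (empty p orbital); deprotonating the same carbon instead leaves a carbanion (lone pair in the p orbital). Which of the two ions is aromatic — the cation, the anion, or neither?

The cation

Once that carbon is sp², every ring atom has a p orbital and both ions are fully conjugated.
Cation: 3 × 2 + 0 = 6 π electrons → 4(1)+2, aromatic.
Anion: 3 × 2 + 2 = 8 π electrons → 4(2), antiaromatic.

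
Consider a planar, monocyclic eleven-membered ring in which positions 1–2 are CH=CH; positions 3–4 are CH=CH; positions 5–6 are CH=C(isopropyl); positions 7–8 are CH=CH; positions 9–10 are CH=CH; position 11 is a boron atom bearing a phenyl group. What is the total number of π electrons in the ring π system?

All ring atoms are sp² and supply a p orbital to the ring (each doubly-bonded ring atom is sp² with one p-orbital electron; the boron has an empty p orbital); the conjugation is uninterrupted.
Adding the contributions, 5 × 2 = 10 from the double-bond units + 0 from the B(phenyl) atom = 10.

10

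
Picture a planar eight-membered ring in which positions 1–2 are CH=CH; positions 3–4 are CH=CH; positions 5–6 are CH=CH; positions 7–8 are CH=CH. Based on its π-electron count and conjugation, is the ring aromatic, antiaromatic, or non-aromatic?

All ring atoms are sp² and supply a p orbital to the ring (each doubly-bonded ring atom is sp² with one p-orbital electron); the conjugation is uninterrupted.
π-electron count: 4 × 2 = 8 from the 4 double-bond units.
With 8 = 4·2 π electrons, Hückel's rule classifies the planar ring as antiaromatic.
This is cyclooctatetraene.

Antiaromatic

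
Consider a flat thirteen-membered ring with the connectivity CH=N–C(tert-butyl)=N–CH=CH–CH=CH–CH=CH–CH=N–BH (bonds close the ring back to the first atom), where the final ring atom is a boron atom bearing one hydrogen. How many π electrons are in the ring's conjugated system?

Check conjugation: each doubly-bonded ring atom is sp² with one p-orbital electron; the doubly-bonded nitrogens are pyridine-type — their lone pairs lie in the ring plane, leaving one electron in the p orbital; the boron has an empty p orbital — every position has a p orbital, so the cyclic π system is continuous.
Counting π electrons: 6 × 2 = 12 from the double-bond units + 0 from the BH atom = 12.

12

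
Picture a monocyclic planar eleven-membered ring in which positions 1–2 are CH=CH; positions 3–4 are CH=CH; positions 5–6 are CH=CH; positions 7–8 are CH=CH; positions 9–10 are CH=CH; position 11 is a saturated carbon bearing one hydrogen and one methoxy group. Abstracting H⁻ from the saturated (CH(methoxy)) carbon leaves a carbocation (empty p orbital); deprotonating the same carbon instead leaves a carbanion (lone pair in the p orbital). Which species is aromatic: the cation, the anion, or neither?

The cation

In either ion the ring is fully conjugated: every atom, including the new sp² carbon, supplies a p orbital.
Cation: 5 × 2 + 0 = 10 π electrons → 4(2)+2, aromatic.
Anion: 5 × 2 + 2 = 12 π electrons → 4(3), antiaromatic.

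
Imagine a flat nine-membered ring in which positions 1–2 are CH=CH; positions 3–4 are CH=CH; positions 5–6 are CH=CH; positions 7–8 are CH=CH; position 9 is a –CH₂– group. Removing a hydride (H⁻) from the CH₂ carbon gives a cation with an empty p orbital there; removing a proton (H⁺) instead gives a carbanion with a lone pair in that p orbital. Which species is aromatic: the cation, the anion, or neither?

The anion

In either ion the ring is fully conjugated: every atom, including the new sp² carbon, supplies a p orbital.
Cation: 4 × 2 + 0 = 8 π electrons → 4(2), antiaromatic.
Anion: 4 × 2 + 2 = 10 π electrons → 4(2)+2, aromatic.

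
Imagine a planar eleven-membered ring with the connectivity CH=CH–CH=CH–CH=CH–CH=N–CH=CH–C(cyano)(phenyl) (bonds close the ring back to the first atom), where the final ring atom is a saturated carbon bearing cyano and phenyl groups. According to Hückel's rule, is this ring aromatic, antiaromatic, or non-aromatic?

Non-aromatic

Because that saturated carbon is sp³ and has no p orbital in the ring π system at the C(cyano)(phenyl) position, the π system cannot extend all the way around the ring.
Hückel's rule only applies to fully conjugated rings, so this one is simply non-aromatic.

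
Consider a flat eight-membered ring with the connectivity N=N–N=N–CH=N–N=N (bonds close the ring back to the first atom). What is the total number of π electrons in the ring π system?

8

The p orbitals form a continuous loop: the double-bond atoms are sp², each contributing one p electron; the doubly-bonded nitrogens are pyridine-type — their lone pairs lie in the ring plane, leaving one electron in the p orbital. The ring is fully conjugated.
π-electron count: 4 × 2 = 8 from the 4 double-bond units.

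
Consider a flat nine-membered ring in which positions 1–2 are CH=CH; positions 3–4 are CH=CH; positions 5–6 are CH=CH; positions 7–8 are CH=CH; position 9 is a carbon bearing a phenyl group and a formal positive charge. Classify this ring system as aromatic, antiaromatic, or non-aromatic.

Antiaromatic

Every ring atom contributes a p orbital perpendicular to the ring (each doubly-bonded ring atom is sp² with one p-orbital electron; the carbocation has an empty p orbital), so the π system is cyclic and fully conjugated.
Counting π electrons: 4 × 2 = 8 from the double-bond units + 0 from the C(phenyl)(+) atom = 8.
A 4n π count (8, n = 2) in a planar conjugated ring means antiaromatic.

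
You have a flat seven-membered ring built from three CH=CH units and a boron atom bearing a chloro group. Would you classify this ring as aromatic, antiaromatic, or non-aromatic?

Aromatic

The p orbitals form a continuous loop: the double-bond atoms are sp², each contributing one p electron; the boron has an empty p orbital. The ring is fully conjugated.
Adding the contributions, 3 × 2 = 6 from the double-bond units + 0 from the B(chloro) atom = 6.
That gives a 4n+2 count (6, n = 1).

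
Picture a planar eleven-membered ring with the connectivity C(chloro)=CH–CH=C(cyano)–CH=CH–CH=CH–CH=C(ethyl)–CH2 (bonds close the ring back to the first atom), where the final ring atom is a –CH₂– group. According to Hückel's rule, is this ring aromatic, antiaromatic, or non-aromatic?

Non-aromatic

Because the tetrahedral CH₂ carbon is sp³ and has no p orbital in the ring π system at the CH2 position, the π system cannot extend all the way around the ring.
Hückel's rule only applies to fully conjugated rings, so this one is simply non-aromatic.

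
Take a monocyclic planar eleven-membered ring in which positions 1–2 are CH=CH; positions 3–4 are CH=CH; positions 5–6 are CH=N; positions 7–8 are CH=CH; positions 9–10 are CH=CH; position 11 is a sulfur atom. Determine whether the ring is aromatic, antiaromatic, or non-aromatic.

Antiaromatic

All ring atoms are sp² and supply a p orbital to the ring (every atom in a ring double bond is sp² and brings one electron to the p orbital; the doubly-bonded nitrogens are pyridine-type — their lone pairs lie in the ring plane, leaving one electron in the p orbital; the sulfur donates one lone pair from its p orbital); the conjugation is uninterrupted.
Tallying contributions gives 5 × 2 = 10 from the double-bond units + 2 from the S atom = 12.
A 4n π count (12, n = 3) in a planar conjugated ring means antiaromatic.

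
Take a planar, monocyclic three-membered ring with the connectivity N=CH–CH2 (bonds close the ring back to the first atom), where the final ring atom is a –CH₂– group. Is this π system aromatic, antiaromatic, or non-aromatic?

The CH2 carbon is saturated: the tetrahedral CH₂ carbon is sp³ and has no p orbital in the ring π system. Conjugation is not continuous around the ring.
Broken conjugation rules out both aromaticity and antiaromaticity.

Non-aromatic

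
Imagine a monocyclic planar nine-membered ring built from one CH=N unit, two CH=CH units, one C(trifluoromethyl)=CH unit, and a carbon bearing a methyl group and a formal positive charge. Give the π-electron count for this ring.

Check conjugation: each doubly-bonded ring atom is sp² with one p-orbital electron; each =N– nitrogen is pyridine-type (lone pair in the sp² plane, one electron in the p orbital); the carbocation has an empty p orbital — every position has a p orbital, so the cyclic π system is continuous.
Counting π electrons: 4 × 2 = 8 from the double-bond units + 0 from the C(methyl)(+) atom = 8.

8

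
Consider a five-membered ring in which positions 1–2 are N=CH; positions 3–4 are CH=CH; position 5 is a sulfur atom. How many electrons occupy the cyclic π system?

6

Check conjugation: the double-bond atoms are sp², each contributing one p electron; each =N– nitrogen is pyridine-type (lone pair in the sp² plane, one electron in the p orbital); the sulfur donates one lone pair from its p orbital — every position has a p orbital, so the cyclic π system is continuous.
Counting π electrons: 2 × 2 = 4 from the double-bond units + 2 from the S atom = 6.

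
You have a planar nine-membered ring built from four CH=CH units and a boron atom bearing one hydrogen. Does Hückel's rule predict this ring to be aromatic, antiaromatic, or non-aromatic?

Every ring atom contributes a p orbital perpendicular to the ring (every atom in a ring double bond is sp² and brings one electron to the p orbital; the boron has an empty p orbital), so the π system is cyclic and fully conjugated.
π-electron count: 4 × 2 = 8 from the double-bond units + 0 from the BH atom = 8.
8 is a 4n count (n = 2), so the planar conjugated ring is antiaromatic.

Antiaromatic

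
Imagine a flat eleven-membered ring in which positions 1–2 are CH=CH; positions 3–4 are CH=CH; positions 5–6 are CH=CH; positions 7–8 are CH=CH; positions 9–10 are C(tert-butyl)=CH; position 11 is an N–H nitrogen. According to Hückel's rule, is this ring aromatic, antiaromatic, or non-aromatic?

All ring atoms are sp² and supply a p orbital to the ring (each doubly-bonded ring atom is sp² with one p-orbital electron; the pyrrole-type nitrogen donates its lone pair from the p orbital); the conjugation is uninterrupted.
Adding the contributions, 5 × 2 = 10 from the double-bond units + 2 from the NH atom = 12.
12 is a 4n count (n = 3), so the planar conjugated ring is antiaromatic.

Antiaromatic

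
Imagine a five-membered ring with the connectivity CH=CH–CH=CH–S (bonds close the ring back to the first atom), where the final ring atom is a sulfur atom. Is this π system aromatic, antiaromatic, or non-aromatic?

All ring atoms are sp² and supply a p orbital to the ring (the double-bond atoms are sp², each contributing one p electron; the sulfur donates one lone pair from its p orbital); the conjugation is uninterrupted.
Tallying contributions gives 2 × 2 = 4 from the double-bond units + 2 from the S atom = 6.
That gives a 4n+2 count (6, n = 1).
This is thiophene.

Aromatic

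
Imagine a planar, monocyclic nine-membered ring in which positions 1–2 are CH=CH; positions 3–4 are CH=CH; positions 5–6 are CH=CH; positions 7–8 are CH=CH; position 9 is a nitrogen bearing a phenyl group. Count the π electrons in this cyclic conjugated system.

10

Check conjugation: the double-bond atoms are sp², each contributing one p electron; the pyrrole-type nitrogen donates its lone pair from the p orbital — every position has a p orbital, so the cyclic π system is continuous.
Counting π electrons: 4 × 2 = 8 from the double-bond units + 2 from the N(phenyl) atom = 10.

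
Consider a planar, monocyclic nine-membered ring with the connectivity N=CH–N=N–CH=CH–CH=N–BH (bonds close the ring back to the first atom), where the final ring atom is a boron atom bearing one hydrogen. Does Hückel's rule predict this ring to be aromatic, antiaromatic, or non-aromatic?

Antiaromatic

The p orbitals form a continuous loop: every atom in a ring double bond is sp² and brings one electron to the p orbital; the doubly-bonded nitrogens are pyridine-type — their lone pairs lie in the ring plane, leaving one electron in the p orbital; the boron has an empty p orbital. The ring is fully conjugated.
Adding the contributions, 4 × 2 = 8 from the double-bond units + 0 from the BH atom = 8.
A 4n π count (8, n = 2) in a planar conjugated ring means antiaromatic.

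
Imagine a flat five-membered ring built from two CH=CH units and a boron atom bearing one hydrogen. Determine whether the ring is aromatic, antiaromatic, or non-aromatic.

Every ring atom contributes a p orbital perpendicular to the ring (the double-bond atoms are sp², each contributing one p electron; the boron has an empty p orbital), so the π system is cyclic and fully conjugated.
π-electron count: 2 × 2 = 4 from the double-bond units + 0 from the BH atom = 4.
A 4n π count (4, n = 1) in a planar conjugated ring means antiaromatic.

Antiaromatic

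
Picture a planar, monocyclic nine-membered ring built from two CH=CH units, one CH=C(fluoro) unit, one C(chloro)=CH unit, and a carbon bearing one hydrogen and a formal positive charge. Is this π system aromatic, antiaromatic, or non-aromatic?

The p orbitals form a continuous loop: the double-bond atoms are sp², each contributing one p electron; the carbocation has an empty p orbital. The ring is fully conjugated.
π-electron count: 4 × 2 = 8 from the double-bond units + 0 from the CH(+) atom = 8.
With 8 = 4·2 π electrons, Hückel's rule classifies the planar ring as antiaromatic.

Antiaromatic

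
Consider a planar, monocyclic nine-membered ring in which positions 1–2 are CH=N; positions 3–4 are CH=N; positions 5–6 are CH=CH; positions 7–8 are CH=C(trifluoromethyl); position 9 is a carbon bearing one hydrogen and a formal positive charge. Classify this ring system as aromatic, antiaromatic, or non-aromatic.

Antiaromatic

Every ring atom contributes a p orbital perpendicular to the ring (every atom in a ring double bond is sp² and brings one electron to the p orbital; the doubly-bonded nitrogens are pyridine-type — their lone pairs lie in the ring plane, leaving one electron in the p orbital; the carbocation has an empty p orbital), so the π system is cyclic and fully conjugated.
Tallying contributions gives 4 × 2 = 8 from the double-bond units + 0 from the CH(+) atom = 8.
With 8 = 4·2 π electrons, Hückel's rule classifies the planar ring as antiaromatic.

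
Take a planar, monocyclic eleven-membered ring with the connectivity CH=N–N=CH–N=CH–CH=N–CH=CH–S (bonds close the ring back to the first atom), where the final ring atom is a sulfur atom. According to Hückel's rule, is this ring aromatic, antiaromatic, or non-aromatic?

Antiaromatic

All ring atoms are sp² and supply a p orbital to the ring (each doubly-bonded ring atom is sp² with one p-orbital electron; the doubly-bonded nitrogens are pyridine-type — their lone pairs lie in the ring plane, leaving one electron in the p orbital; the sulfur donates one lone pair from its p orbital); the conjugation is uninterrupted.
Counting π electrons: 5 × 2 = 10 from the double-bond units + 2 from the S atom = 12.
A 4n π count (12, n = 3) in a planar conjugated ring means antiaromatic.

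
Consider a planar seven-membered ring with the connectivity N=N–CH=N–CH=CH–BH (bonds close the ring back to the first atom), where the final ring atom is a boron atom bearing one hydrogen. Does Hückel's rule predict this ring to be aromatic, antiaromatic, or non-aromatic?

Every ring atom contributes a p orbital perpendicular to the ring (every atom in a ring double bond is sp² and brings one electron to the p orbital; each =N– nitrogen is pyridine-type (lone pair in the sp² plane, one electron in the p orbital); the boron has an empty p orbital), so the π system is cyclic and fully conjugated.
Adding the contributions, 3 × 2 = 6 from the double-bond units + 0 from the BH atom = 6.
That gives a 4n+2 count (6, n = 1).

Aromatic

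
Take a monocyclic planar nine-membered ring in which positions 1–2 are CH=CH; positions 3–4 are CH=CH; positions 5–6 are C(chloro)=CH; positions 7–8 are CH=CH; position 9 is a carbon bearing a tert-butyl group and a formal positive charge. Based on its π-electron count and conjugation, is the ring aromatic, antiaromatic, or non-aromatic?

All ring atoms are sp² and supply a p orbital to the ring (the double-bond atoms are sp², each contributing one p electron; the carbocation has an empty p orbital); the conjugation is uninterrupted.
Counting π electrons: 4 × 2 = 8 from the double-bond units + 0 from the C(tert-butyl)(+) atom = 8.
8 is a 4n count (n = 2), so the planar conjugated ring is antiaromatic.

Antiaromatic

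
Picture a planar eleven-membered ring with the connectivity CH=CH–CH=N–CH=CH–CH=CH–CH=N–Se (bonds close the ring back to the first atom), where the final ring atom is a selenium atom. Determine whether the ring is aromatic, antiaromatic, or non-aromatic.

The p orbitals form a continuous loop: every atom in a ring double bond is sp² and brings one electron to the p orbital; the doubly-bonded nitrogens are pyridine-type — their lone pairs lie in the ring plane, leaving one electron in the p orbital; the selenium donates one lone pair from its p orbital. The ring is fully conjugated.
π-electron count: 5 × 2 = 10 from the double-bond units + 2 from the Se atom = 12.
12 is a 4n count (n = 3), so the planar conjugated ring is antiaromatic.

Antiaromatic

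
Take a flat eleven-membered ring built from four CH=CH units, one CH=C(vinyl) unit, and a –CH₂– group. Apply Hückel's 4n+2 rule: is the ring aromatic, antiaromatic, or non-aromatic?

At the CH2 position, the tetrahedral CH₂ carbon is sp³ and has no p orbital in the ring π system; the ring's p-orbital overlap is broken there.
A ring that is not fully conjugated cannot be aromatic or antiaromatic regardless of its π-electron count.

Non-aromatic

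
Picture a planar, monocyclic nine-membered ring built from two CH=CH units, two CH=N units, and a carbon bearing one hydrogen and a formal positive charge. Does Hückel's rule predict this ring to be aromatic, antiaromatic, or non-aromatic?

The p orbitals form a continuous loop: the double-bond atoms are sp², each contributing one p electron; each sp² =N– keeps its lone pair in-plane and puts one electron into the π system; the carbocation has an empty p orbital. The ring is fully conjugated.
Tallying contributions gives 4 × 2 = 8 from the double-bond units + 0 from the CH(+) atom = 8.
8 is a 4n count (n = 2), so the planar conjugated ring is antiaromatic.

Antiaromatic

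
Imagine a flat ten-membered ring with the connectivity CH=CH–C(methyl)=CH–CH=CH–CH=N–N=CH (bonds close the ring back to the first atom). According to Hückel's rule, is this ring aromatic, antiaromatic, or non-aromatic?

All ring atoms are sp² and supply a p orbital to the ring (the double-bond atoms are sp², each contributing one p electron; each sp² =N– keeps its lone pair in-plane and puts one electron into the π system); the conjugation is uninterrupted.
π-electron count: 5 × 2 = 10 from the 5 double-bond units.
Since 10 = 4·2 + 2, the ring meets the 4n+2 criterion.

Aromatic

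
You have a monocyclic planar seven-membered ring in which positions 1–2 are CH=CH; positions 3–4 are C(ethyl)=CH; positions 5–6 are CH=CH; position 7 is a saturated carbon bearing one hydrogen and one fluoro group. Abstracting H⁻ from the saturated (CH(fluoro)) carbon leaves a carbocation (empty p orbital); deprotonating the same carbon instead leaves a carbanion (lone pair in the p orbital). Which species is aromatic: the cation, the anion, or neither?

The cation

In either ion the ring is fully conjugated: every atom, including the new sp² carbon, supplies a p orbital.
Cation: 3 × 2 + 0 = 6 π electrons → 4(1)+2, aromatic.
Anion: 3 × 2 + 2 = 8 π electrons → 4(2), antiaromatic.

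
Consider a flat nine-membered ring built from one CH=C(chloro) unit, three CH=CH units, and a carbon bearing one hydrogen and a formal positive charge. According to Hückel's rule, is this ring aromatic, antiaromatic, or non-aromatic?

Antiaromatic

The p orbitals form a continuous loop: the double-bond atoms are sp², each contributing one p electron; the carbocation has an empty p orbital. The ring is fully conjugated.
Tallying contributions gives 4 × 2 = 8 from the double-bond units + 0 from the CH(+) atom = 8.
8 = 4(2); a planar, fully conjugated 4n system is antiaromatic.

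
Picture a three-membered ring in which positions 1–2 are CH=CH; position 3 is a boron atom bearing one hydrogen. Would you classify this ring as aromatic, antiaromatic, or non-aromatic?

Aromatic

All ring atoms are sp² and supply a p orbital to the ring (the double-bond atoms are sp², each contributing one p electron; the boron has an empty p orbital); the conjugation is uninterrupted.
π-electron count: 1 × 2 = 2 from the double-bond unit + 0 from the BH atom = 2.
Since 2 = 4·0 + 2, the ring meets the 4n+2 criterion.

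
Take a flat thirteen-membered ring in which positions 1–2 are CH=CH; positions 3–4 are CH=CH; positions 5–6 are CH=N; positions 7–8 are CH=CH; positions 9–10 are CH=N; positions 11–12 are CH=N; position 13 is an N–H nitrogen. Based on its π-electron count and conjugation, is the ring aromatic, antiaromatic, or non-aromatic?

Every ring atom contributes a p orbital perpendicular to the ring (the double-bond atoms are sp², each contributing one p electron; each =N– nitrogen is pyridine-type (lone pair in the sp² plane, one electron in the p orbital); the pyrrole-type nitrogen donates its lone pair from the p orbital), so the π system is cyclic and fully conjugated.
π-electron count: 6 × 2 = 12 from the double-bond units + 2 from the NH atom = 14.
That gives a 4n+2 count (14, n = 3).

Aromatic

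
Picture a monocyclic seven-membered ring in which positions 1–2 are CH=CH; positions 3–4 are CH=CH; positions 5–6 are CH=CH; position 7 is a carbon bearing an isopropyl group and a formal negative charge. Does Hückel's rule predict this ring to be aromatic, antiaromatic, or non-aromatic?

Check conjugation: each doubly-bonded ring atom is sp² with one p-orbital electron; the carbanion's lone pair occupies the p orbital — every position has a p orbital, so the cyclic π system is continuous.
Adding the contributions, 3 × 2 = 6 from the double-bond units + 2 from the C(isopropyl)(-) atom = 8.
8 = 4(2); a planar, fully conjugated 4n system is antiaromatic.

Antiaromatic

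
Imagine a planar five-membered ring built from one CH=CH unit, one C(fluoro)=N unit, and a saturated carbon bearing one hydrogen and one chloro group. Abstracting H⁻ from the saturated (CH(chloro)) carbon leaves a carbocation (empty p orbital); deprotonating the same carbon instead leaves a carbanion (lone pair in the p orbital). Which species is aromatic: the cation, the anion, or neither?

Once that carbon is sp², every ring atom has a p orbital and both ions are fully conjugated.
Cation: 2 × 2 + 0 = 4 π electrons → 4(1), antiaromatic.
Anion: 2 × 2 + 2 = 6 π electrons → 4(1)+2, aromatic.

The anion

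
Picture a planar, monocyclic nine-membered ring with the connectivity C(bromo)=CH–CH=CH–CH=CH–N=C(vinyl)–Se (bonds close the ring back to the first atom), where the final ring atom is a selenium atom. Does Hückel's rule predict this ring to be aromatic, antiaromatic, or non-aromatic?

Every ring atom contributes a p orbital perpendicular to the ring (the double-bond atoms are sp², each contributing one p electron; the doubly-bonded nitrogens are pyridine-type — their lone pairs lie in the ring plane, leaving one electron in the p orbital; the selenium donates one lone pair from its p orbital), so the π system is cyclic and fully conjugated.
Counting π electrons: 4 × 2 = 8 from the double-bond units + 2 from the Se atom = 10.
10 = 4(2) + 2, which satisfies Hückel's 4n+2 rule.

Aromatic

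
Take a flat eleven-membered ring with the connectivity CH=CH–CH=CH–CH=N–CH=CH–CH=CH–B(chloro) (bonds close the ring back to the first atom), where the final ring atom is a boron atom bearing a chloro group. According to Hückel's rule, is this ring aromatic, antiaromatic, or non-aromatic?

The p orbitals form a continuous loop: the double-bond atoms are sp², each contributing one p electron; each sp² =N– keeps its lone pair in-plane and puts one electron into the π system; the boron has an empty p orbital. The ring is fully conjugated.
Counting π electrons: 5 × 2 = 10 from the double-bond units + 0 from the B(chloro) atom = 10.
Since 10 = 4·2 + 2, the ring meets the 4n+2 criterion.

Aromatic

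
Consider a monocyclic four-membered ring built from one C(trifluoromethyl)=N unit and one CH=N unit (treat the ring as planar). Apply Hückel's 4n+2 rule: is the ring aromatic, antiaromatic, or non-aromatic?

Antiaromatic

All ring atoms are sp² and supply a p orbital to the ring (each doubly-bonded ring atom is sp² with one p-orbital electron; each sp² =N– keeps its lone pair in-plane and puts one electron into the π system); the conjugation is uninterrupted.
Adding the contributions, 2 × 2 = 4 from the 2 double-bond units.
A 4n π count (4, n = 1) in a planar conjugated ring means antiaromatic.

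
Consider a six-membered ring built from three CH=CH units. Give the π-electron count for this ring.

All ring atoms are sp² and supply a p orbital to the ring (the double-bond atoms are sp², each contributing one p electron); the conjugation is uninterrupted.
Counting π electrons: 3 × 2 = 6 from the 3 double-bond units.
(The species described is benzene.)

6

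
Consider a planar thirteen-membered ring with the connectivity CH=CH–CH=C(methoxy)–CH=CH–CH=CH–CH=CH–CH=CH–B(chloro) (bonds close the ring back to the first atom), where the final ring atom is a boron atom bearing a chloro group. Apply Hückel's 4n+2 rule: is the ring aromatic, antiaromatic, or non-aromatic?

All ring atoms are sp² and supply a p orbital to the ring (the double-bond atoms are sp², each contributing one p electron; the boron has an empty p orbital); the conjugation is uninterrupted.
Adding the contributions, 6 × 2 = 12 from the double-bond units + 0 from the B(chloro) atom = 12.
A 4n π count (12, n = 3) in a planar conjugated ring means antiaromatic.

Antiaromatic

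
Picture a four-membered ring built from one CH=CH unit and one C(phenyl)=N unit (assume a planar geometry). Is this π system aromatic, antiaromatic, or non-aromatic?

Antiaromatic

Every ring atom contributes a p orbital perpendicular to the ring (each doubly-bonded ring atom is sp² with one p-orbital electron; the doubly-bonded nitrogens are pyridine-type — their lone pairs lie in the ring plane, leaving one electron in the p orbital), so the π system is cyclic and fully conjugated.
π-electron count: 2 × 2 = 4 from the 2 double-bond units.
A 4n π count (4, n = 1) in a planar conjugated ring means antiaromatic.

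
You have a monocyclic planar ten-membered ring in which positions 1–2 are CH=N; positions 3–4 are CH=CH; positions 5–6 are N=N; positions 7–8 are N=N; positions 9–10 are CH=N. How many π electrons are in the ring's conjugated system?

10

The p orbitals form a continuous loop: every atom in a ring double bond is sp² and brings one electron to the p orbital; each sp² =N– keeps its lone pair in-plane and puts one electron into the π system. The ring is fully conjugated.
Adding the contributions, 5 × 2 = 10 from the 5 double-bond units.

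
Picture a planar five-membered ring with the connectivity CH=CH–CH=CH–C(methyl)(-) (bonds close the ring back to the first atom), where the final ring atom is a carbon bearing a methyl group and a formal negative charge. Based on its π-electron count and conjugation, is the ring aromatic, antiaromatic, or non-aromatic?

All ring atoms are sp² and supply a p orbital to the ring (every atom in a ring double bond is sp² and brings one electron to the p orbital; the carbanion's lone pair occupies the p orbital); the conjugation is uninterrupted.
Counting π electrons: 2 × 2 = 4 from the double-bond units + 2 from the C(methyl)(-) atom = 6.
With 6 π electrons (n = 1), the Hückel 4n+2 condition holds.

Aromatic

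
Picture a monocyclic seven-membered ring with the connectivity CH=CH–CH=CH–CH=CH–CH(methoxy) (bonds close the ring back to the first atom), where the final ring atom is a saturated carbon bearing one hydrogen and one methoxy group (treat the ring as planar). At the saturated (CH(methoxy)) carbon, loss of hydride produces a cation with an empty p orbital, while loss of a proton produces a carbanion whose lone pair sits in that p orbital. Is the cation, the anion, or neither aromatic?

In both ions every ring atom is sp² and contributes a p orbital, so both rings are fully conjugated.
Cation: 3 × 2 + 0 = 6 π electrons → 4(1)+2, aromatic.
Anion: 3 × 2 + 2 = 8 π electrons → 4(2), antiaromatic.

The cation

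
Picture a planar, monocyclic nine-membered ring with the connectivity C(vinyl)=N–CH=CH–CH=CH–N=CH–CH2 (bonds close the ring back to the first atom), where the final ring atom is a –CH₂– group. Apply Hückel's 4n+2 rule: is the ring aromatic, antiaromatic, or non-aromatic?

The CH2 position has four σ bonds — the tetrahedral CH₂ carbon is sp³ and has no p orbital in the ring π system — so the cyclic conjugation is interrupted.
Hückel's rule only applies to fully conjugated rings, so this one is simply non-aromatic.

Non-aromatic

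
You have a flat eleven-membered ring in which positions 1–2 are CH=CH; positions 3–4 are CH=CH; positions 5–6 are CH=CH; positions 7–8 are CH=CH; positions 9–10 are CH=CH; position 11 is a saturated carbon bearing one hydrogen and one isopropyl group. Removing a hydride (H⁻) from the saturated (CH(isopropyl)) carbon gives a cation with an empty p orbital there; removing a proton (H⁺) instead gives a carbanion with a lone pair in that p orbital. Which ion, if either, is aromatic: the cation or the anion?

Both ions have a continuous loop of p orbitals — each ring atom is sp².
Cation: 5 × 2 + 0 = 10 π electrons → 4(2)+2, aromatic.
Anion: 5 × 2 + 2 = 12 π electrons → 4(3), antiaromatic.

The cation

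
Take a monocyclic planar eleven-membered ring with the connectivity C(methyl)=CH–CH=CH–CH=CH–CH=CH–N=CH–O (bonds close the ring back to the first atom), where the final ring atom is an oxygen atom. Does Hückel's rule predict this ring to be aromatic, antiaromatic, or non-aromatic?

Check conjugation: the double-bond atoms are sp², each contributing one p electron; each =N– nitrogen is pyridine-type (lone pair in the sp² plane, one electron in the p orbital); the oxygen donates one lone pair from its p orbital — every position has a p orbital, so the cyclic π system is continuous.
Tallying contributions gives 5 × 2 = 10 from the double-bond units + 2 from the O atom = 12.
12 is a 4n count (n = 3), so the planar conjugated ring is antiaromatic.

Antiaromatic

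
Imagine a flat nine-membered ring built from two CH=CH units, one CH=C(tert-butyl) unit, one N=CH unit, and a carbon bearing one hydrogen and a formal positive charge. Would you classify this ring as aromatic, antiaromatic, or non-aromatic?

Check conjugation: every atom in a ring double bond is sp² and brings one electron to the p orbital; the doubly-bonded nitrogens are pyridine-type — their lone pairs lie in the ring plane, leaving one electron in the p orbital; the carbocation has an empty p orbital — every position has a p orbital, so the cyclic π system is continuous.
Tallying contributions gives 4 × 2 = 8 from the double-bond units + 0 from the CH(+) atom = 8.
8 = 4(2); a planar, fully conjugated 4n system is antiaromatic.

Antiaromatic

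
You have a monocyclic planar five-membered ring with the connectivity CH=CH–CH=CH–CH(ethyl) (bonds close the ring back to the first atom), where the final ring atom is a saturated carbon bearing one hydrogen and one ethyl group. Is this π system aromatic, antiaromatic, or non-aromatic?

The CH(ethyl) position has four σ bonds — that saturated carbon is sp³ and has no p orbital in the ring π system — so the cyclic conjugation is interrupted.
Hückel's rule only applies to fully conjugated rings, so this one is simply non-aromatic.

Non-aromatic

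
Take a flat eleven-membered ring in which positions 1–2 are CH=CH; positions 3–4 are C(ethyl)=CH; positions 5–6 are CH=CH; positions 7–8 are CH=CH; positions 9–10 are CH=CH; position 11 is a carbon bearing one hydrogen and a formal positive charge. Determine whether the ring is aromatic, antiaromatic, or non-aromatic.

Aromatic

Check conjugation: each doubly-bonded ring atom is sp² with one p-orbital electron; the carbocation has an empty p orbital — every position has a p orbital, so the cyclic π system is continuous.
Adding the contributions, 5 × 2 = 10 from the double-bond units + 0 from the CH(+) atom = 10.
Since 10 = 4·2 + 2, the ring meets the 4n+2 criterion.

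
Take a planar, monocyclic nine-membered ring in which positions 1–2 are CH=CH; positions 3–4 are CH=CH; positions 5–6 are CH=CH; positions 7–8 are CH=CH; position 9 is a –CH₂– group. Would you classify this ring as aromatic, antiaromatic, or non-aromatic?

Non-aromatic

The CH2 carbon is saturated: the tetrahedral CH₂ carbon is sp³ and has no p orbital in the ring π system. Conjugation is not continuous around the ring.
Broken conjugation rules out both aromaticity and antiaromaticity.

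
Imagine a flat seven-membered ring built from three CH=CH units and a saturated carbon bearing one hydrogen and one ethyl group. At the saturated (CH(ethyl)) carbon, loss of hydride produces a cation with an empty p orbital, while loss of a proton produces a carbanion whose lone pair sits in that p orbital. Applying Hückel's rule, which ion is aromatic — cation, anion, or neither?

The cation

In both ions every ring atom is sp² and contributes a p orbital, so both rings are fully conjugated.
Cation: 3 × 2 + 0 = 6 π electrons → 4(1)+2, aromatic.
Anion: 3 × 2 + 2 = 8 π electrons → 4(2), antiaromatic.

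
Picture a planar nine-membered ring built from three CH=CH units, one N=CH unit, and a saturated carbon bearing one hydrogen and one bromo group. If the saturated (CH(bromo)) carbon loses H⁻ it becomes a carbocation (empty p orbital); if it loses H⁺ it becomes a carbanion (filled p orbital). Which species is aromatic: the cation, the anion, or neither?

The anion

Both ions have a continuous loop of p orbitals — each ring atom is sp².
Cation: 4 × 2 + 0 = 8 π electrons → 4(2), antiaromatic.
Anion: 4 × 2 + 2 = 10 π electrons → 4(2)+2, aromatic.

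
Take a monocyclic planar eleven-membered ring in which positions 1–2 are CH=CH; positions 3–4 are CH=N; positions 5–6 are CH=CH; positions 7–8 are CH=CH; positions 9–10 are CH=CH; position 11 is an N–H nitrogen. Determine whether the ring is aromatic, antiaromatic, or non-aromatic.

Antiaromatic

All ring atoms are sp² and supply a p orbital to the ring (each doubly-bonded ring atom is sp² with one p-orbital electron; each =N– nitrogen is pyridine-type (lone pair in the sp² plane, one electron in the p orbital); the pyrrole-type nitrogen donates its lone pair from the p orbital); the conjugation is uninterrupted.
Adding the contributions, 5 × 2 = 10 from the double-bond units + 2 from the NH atom = 12.
A 4n π count (12, n = 3) in a planar conjugated ring means antiaromatic.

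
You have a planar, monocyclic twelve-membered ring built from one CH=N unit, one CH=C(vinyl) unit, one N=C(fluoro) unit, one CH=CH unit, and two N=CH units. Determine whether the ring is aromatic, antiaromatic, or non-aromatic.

Antiaromatic

The p orbitals form a continuous loop: each doubly-bonded ring atom is sp² with one p-orbital electron; each =N– nitrogen is pyridine-type (lone pair in the sp² plane, one electron in the p orbital). The ring is fully conjugated.
Adding the contributions, 6 × 2 = 12 from the 6 double-bond units.
12 = 4(3); a planar, fully conjugated 4n system is antiaromatic.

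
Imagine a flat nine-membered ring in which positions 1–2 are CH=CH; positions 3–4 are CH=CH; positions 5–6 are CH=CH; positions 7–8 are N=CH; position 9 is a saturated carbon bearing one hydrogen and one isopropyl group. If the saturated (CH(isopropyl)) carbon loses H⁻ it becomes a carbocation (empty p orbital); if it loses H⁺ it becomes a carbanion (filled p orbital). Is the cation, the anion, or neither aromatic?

The anion

Once that carbon is sp², every ring atom has a p orbital and both ions are fully conjugated.
Cation: 4 × 2 + 0 = 8 π electrons → 4(2), antiaromatic.
Anion: 4 × 2 + 2 = 10 π electrons → 4(2)+2, aromatic.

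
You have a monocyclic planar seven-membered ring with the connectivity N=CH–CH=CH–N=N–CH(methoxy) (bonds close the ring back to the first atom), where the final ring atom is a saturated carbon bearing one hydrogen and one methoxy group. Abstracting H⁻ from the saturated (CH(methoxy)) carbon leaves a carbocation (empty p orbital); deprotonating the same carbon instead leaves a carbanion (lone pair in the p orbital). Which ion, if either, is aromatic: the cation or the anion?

The cation

In either ion the ring is fully conjugated: every atom, including the new sp² carbon, supplies a p orbital.
Cation: 3 × 2 + 0 = 6 π electrons → 4(1)+2, aromatic.
Anion: 3 × 2 + 2 = 8 π electrons → 4(2), antiaromatic.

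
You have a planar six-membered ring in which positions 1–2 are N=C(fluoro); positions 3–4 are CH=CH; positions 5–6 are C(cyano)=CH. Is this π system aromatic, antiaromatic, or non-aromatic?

Check conjugation: each doubly-bonded ring atom is sp² with one p-orbital electron; the doubly-bonded nitrogens are pyridine-type — their lone pairs lie in the ring plane, leaving one electron in the p orbital — every position has a p orbital, so the cyclic π system is continuous.
π-electron count: 3 × 2 = 6 from the 3 double-bond units.
6 = 4(1) + 2, which satisfies Hückel's 4n+2 rule.

Aromatic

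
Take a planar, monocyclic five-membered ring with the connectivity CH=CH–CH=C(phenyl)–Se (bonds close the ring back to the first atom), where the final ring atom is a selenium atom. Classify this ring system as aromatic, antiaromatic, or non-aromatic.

Check conjugation: the double-bond atoms are sp², each contributing one p electron; the selenium donates one lone pair from its p orbital — every position has a p orbital, so the cyclic π system is continuous.
Counting π electrons: 2 × 2 = 4 from the double-bond units + 2 from the Se atom = 6.
That gives a 4n+2 count (6, n = 1).

Aromatic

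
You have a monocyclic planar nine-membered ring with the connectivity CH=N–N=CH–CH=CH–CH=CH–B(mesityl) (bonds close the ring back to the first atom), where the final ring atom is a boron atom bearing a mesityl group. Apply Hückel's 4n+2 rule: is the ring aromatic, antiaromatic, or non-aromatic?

The p orbitals form a continuous loop: every atom in a ring double bond is sp² and brings one electron to the p orbital; each sp² =N– keeps its lone pair in-plane and puts one electron into the π system; the boron has an empty p orbital. The ring is fully conjugated.
π-electron count: 4 × 2 = 8 from the double-bond units + 0 from the B(mesityl) atom = 8.
With 8 = 4·2 π electrons, Hückel's rule classifies the planar ring as antiaromatic.

Antiaromatic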